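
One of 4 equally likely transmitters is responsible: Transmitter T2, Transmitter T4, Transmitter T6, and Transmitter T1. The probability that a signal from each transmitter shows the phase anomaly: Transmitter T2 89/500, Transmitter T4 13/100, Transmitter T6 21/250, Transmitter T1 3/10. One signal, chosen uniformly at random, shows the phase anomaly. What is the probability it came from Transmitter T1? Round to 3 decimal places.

0.434

Since the prior is uniform, the posterior is proportional to the likelihood:
  Transmitter T2: 0.178
  Transmitter T4: 0.13
  Transmitter T6: 0.084
  Transmitter T1: 0.3
Normalizing constant = 0.692.
P(Transmitter T1 | evidence) = 0.3 / 0.692 ≈ 0.434.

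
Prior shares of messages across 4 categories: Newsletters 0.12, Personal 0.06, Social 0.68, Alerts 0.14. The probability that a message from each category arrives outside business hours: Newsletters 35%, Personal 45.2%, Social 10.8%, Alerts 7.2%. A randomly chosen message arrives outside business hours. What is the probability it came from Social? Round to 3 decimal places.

By Bayes' rule, posterior ∝ prior × likelihood:
  Newsletters: 0.12 × 0.35 = 0.042
  Personal: 0.06 × 0.452 = 0.02712
  Social: 0.68 × 0.108 = 0.07344
  Alerts: 0.14 × 0.072 = 0.01008
Total = 0.15264.
P(Social | evidence) = 0.07344 / 0.15264 ≈ 0.481.

0.481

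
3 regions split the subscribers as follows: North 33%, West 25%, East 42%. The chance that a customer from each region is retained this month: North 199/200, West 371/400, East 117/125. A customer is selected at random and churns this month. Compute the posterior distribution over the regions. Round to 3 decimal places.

Taking complements, P(churn | each) = North 0.005, West 0.0725, East 0.064.
Unnormalized posteriors (prior × likelihood):
  North: 0.33 × 0.005 = 0.00165
  West: 0.25 × 0.0725 = 0.018125
  East: 0.42 × 0.064 = 0.02688
Sum = 0.046655.
P(North | churn) = 0.00165/0.046655 ≈ 0.035
P(West | churn) = 0.018125/0.046655 ≈ 0.388
P(East | churn) = 0.02688/0.046655 ≈ 0.576

North 0.035, West 0.388, East 0.576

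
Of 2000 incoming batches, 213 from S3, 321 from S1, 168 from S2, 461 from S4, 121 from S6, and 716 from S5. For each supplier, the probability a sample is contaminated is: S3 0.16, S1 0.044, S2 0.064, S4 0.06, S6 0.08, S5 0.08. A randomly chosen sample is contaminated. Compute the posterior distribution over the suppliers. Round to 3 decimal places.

By Bayes' rule, posterior ∝ prior × likelihood:
  S3: 0.1065 × 0.16 = 0.01704
  S1: 0.1605 × 0.044 = 0.007062
  S2: 0.084 × 0.064 = 0.005376
  S4: 0.2305 × 0.06 = 0.01383
  S6: 0.0605 × 0.08 = 0.00484
  S5: 0.358 × 0.08 = 0.02864
Total = 0.076788.
P(S3 | contaminated) = 0.01704/0.076788 ≈ 0.222
P(S1 | contaminated) = 0.007062/0.076788 ≈ 0.092
P(S2 | contaminated) = 0.005376/0.076788 ≈ 0.070
P(S4 | contaminated) = 0.01383/0.076788 ≈ 0.180
P(S6 | contaminated) = 0.00484/0.076788 ≈ 0.063
P(S5 | contaminated) = 0.02864/0.076788 ≈ 0.373

S3 0.222, S1 0.092, S2 0.070, S4 0.180, S6 0.063, S5 0.373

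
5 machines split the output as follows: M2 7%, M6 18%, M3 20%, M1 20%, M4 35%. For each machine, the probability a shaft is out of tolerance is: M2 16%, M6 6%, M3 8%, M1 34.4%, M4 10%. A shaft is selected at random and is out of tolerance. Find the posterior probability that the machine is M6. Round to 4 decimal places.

Prior × likelihood for each hypothesis:
  M2: 0.07 × 0.16 = 0.0112
  M6: 0.18 × 0.06 = 0.0108
  M3: 0.2 × 0.08 = 0.016
  M1: 0.2 × 0.344 = 0.0688
  M4: 0.35 × 0.1 = 0.035
Sum = 0.1418.
P(M6 | evidence) = 0.0108 / 0.1418 ≈ 0.0762.

0.0762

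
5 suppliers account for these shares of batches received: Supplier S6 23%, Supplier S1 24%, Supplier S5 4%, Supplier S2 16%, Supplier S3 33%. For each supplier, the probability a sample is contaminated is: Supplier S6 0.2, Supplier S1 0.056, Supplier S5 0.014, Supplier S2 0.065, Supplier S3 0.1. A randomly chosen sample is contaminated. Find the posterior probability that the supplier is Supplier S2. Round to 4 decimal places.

By Bayes' rule, posterior ∝ prior × likelihood:
  Supplier S6: 0.23 × 0.2 = 0.046
  Supplier S1: 0.24 × 0.056 = 0.01344
  Supplier S5: 0.04 × 0.014 = 0.00056
  Supplier S2: 0.16 × 0.065 = 0.0104
  Supplier S3: 0.33 × 0.1 = 0.033
Normalizing constant = 0.1034.
P(Supplier S2 | evidence) = 0.0104 / 0.1034 ≈ 0.1006.

0.1006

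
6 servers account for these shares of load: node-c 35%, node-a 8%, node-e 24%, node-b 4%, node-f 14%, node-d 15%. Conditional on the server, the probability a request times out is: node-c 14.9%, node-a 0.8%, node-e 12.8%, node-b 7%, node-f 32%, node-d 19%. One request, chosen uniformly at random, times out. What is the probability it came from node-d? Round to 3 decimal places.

0.179

Compute prior × likelihood for every hypothesis:
  node-c: 0.35 × 0.149 = 0.05215
  node-a: 0.08 × 0.008 = 0.00064
  node-e: 0.24 × 0.128 = 0.03072
  node-b: 0.04 × 0.07 = 0.0028
  node-f: 0.14 × 0.32 = 0.0448
  node-d: 0.15 × 0.19 = 0.0285
Normalizing constant = 0.15961.
P(node-d | evidence) = 0.0285 / 0.15961 ≈ 0.179.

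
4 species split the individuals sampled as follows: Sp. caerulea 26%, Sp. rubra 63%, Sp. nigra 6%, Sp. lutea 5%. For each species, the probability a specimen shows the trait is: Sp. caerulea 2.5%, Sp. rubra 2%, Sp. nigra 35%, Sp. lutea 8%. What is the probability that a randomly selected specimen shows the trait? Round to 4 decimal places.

Compute prior × likelihood for every hypothesis:
  Sp. caerulea: 0.26 × 0.025 = 0.0065
  Sp. rubra: 0.63 × 0.02 = 0.0126
  Sp. nigra: 0.06 × 0.35 = 0.021
  Sp. lutea: 0.05 × 0.08 = 0.004
P(trait) = 0.0065 + 0.0126 + 0.021 + 0.004 = 0.0441 → 0.0441.

0.0441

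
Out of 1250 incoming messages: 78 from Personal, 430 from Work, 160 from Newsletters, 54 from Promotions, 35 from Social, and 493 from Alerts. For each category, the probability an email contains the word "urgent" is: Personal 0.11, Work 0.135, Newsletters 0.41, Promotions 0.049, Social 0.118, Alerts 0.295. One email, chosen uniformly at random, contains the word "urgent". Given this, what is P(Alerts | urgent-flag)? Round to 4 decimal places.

0.5113

Prior × likelihood for each hypothesis:
  Personal: 0.0624 × 0.11 = 0.006864
  Work: 0.344 × 0.135 = 0.04644
  Newsletters: 0.128 × 0.41 = 0.05248
  Promotions: 0.0432 × 0.049 = 0.0021168
  Social: 0.028 × 0.118 = 0.003304
  Alerts: 0.3944 × 0.295 = 0.116348
Sum = 0.2275528.
P(Alerts | evidence) = 0.116348 / 0.2275528 ≈ 0.5113.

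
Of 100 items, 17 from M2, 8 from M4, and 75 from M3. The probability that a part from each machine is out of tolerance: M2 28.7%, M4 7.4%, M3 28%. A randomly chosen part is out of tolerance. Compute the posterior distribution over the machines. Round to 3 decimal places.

M2 0.184, M4 0.022, M3 0.793

By Bayes' rule, posterior ∝ prior × likelihood:
  M2: 0.17 × 0.287 = 0.04879
  M4: 0.08 × 0.074 = 0.00592
  M3: 0.75 × 0.28 = 0.21
Sum = 0.26471.
P(M2 | oversize) = 0.04879/0.26471 ≈ 0.184
P(M4 | oversize) = 0.00592/0.26471 ≈ 0.022
P(M3 | oversize) = 0.21/0.26471 ≈ 0.793
(Check: 0.184+0.022+0.793 = 0.999.)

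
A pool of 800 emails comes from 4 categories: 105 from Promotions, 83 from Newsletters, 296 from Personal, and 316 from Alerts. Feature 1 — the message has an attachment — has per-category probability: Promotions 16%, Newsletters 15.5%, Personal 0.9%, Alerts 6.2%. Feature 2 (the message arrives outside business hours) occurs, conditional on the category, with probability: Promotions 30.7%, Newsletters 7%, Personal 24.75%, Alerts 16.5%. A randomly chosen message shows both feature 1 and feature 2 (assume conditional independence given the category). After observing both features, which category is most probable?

Promotions

Unnormalized posteriors (prior × likelihood):
  Promotions: 0.13125 × 0.16 × 0.307 = 0.006447
  Newsletters: 0.10375 × 0.155 × 0.07 = 0.0011256875
  Personal: 0.37 × 0.009 × 0.2475 = 0.000824175
  Alerts: 0.395 × 0.062 × 0.165 = 0.00404085
Normalizing constant = 0.0124377125.
Largest term belongs to Promotions, so Promotions is most probable.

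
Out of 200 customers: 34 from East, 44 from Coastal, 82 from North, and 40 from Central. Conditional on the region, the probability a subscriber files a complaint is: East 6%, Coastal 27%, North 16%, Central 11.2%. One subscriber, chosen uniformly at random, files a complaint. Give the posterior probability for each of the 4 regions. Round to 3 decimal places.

By Bayes' rule, posterior ∝ prior × likelihood:
  East: 0.17 × 0.06 = 0.0102
  Coastal: 0.22 × 0.27 = 0.0594
  North: 0.41 × 0.16 = 0.0656
  Central: 0.2 × 0.112 = 0.0224
Sum = 0.1576.
P(East | complaint) = 0.0102/0.1576 ≈ 0.065
P(Coastal | complaint) = 0.0594/0.1576 ≈ 0.377
P(North | complaint) = 0.0656/0.1576 ≈ 0.416
P(Central | complaint) = 0.0224/0.1576 ≈ 0.142
(Check: 0.065+0.377+0.416+0.142 = 1.000.)

East 0.065, Coastal 0.377, North 0.416, Central 0.142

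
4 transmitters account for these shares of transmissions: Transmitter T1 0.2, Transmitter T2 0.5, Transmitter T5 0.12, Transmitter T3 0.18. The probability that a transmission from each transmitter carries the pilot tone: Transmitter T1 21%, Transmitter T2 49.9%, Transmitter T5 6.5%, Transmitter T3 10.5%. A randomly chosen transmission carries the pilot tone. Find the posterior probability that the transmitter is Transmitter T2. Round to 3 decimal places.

0.784

By Bayes' rule, posterior ∝ prior × likelihood:
  Transmitter T1: 0.2 × 0.21 = 0.042
  Transmitter T2: 0.5 × 0.499 = 0.2495
  Transmitter T5: 0.12 × 0.065 = 0.0078
  Transmitter T3: 0.18 × 0.105 = 0.0189
Sum = 0.3182.
P(Transmitter T2 | evidence) = 0.2495 / 0.3182 ≈ 0.784.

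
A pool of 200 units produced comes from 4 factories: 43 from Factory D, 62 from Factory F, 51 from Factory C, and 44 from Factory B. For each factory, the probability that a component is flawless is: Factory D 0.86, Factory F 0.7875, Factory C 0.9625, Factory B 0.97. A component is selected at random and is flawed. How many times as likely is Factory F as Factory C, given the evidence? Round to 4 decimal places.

6.8889

Taking complements, P(flawed | each) = Factory D 0.14, Factory F 0.2125, Factory C 0.0375, Factory B 0.03.
Prior × likelihood for each hypothesis:
  Factory D: 0.215 × 0.14 = 0.0301
  Factory F: 0.31 × 0.2125 = 0.065875
  Factory C: 0.255 × 0.0375 = 0.0095625
  Factory B: 0.22 × 0.03 = 0.0066
Sum = 0.1121375.
The ratio is 0.065875 / 0.0095625 (the normalizer cancels) = 6.8889.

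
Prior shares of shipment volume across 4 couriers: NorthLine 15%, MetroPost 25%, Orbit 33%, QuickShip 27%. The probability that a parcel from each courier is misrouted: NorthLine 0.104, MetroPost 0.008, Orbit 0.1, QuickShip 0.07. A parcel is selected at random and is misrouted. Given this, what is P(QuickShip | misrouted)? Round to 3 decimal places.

0.272

Unnormalized posteriors (prior × likelihood):
  NorthLine: 0.15 × 0.104 = 0.0156
  MetroPost: 0.25 × 0.008 = 0.002
  Orbit: 0.33 × 0.1 = 0.033
  QuickShip: 0.27 × 0.07 = 0.0189
Total = 0.0695.
P(QuickShip | evidence) = 0.0189 / 0.0695 ≈ 0.272.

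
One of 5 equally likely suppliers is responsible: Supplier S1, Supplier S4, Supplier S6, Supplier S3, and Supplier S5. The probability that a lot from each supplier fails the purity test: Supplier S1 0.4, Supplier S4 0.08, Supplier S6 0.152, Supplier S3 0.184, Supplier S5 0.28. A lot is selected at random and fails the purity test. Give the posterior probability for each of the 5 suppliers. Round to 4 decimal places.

Supplier S1 0.3650, Supplier S4 0.0730, Supplier S6 0.1387, Supplier S3 0.1679, Supplier S5 0.2555

Since the prior is uniform, the posterior is proportional to the likelihood:
  Supplier S1: 0.4
  Supplier S4: 0.08
  Supplier S6: 0.152
  Supplier S3: 0.184
  Supplier S5: 0.28
Sum = 1.096.
P(Supplier S1 | off-spec) = 0.4/1.096 ≈ 0.3650
P(Supplier S4 | off-spec) = 0.08/1.096 ≈ 0.0730
P(Supplier S6 | off-spec) = 0.152/1.096 ≈ 0.1387
P(Supplier S3 | off-spec) = 0.184/1.096 ≈ 0.1679
P(Supplier S5 | off-spec) = 0.28/1.096 ≈ 0.2555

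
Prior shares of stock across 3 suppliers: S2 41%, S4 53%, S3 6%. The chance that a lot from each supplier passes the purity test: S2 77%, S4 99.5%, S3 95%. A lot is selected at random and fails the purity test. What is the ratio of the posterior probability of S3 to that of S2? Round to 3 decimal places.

0.032

Taking complements, P(off-spec | each) = S2 0.23, S4 0.005, S3 0.05.
By Bayes' rule, posterior ∝ prior × likelihood:
  S2: 0.41 × 0.23 = 0.0943
  S4: 0.53 × 0.005 = 0.00265
  S3: 0.06 × 0.05 = 0.003
Sum = 0.09995.
The ratio is 0.003 / 0.0943 (the normalizer cancels) = 0.032.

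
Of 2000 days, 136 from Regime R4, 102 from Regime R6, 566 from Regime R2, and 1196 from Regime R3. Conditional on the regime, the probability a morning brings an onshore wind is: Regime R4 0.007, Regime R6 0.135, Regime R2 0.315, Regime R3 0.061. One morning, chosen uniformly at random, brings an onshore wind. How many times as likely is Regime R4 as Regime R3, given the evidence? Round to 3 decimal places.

0.013

By Bayes' rule, posterior ∝ prior × likelihood:
  Regime R4: 0.068 × 0.007 = 0.000476
  Regime R6: 0.051 × 0.135 = 0.006885
  Regime R2: 0.283 × 0.315 = 0.089145
  Regime R3: 0.598 × 0.061 = 0.036478
Sum = 0.132984.
The ratio is 0.000476 / 0.036478 (the normalizer cancels) = 0.013.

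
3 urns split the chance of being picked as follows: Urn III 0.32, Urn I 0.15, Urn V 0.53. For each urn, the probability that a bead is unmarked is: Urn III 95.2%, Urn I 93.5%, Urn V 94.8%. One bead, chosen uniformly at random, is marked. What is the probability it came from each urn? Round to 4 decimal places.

Taking complements, P(marked | each) = Urn III 0.048, Urn I 0.065, Urn V 0.052.
Unnormalized posteriors (prior × likelihood):
  Urn III: 0.32 × 0.048 = 0.01536
  Urn I: 0.15 × 0.065 = 0.00975
  Urn V: 0.53 × 0.052 = 0.02756
Total = 0.05267.
P(Urn III | marked) = 0.01536/0.05267 ≈ 0.2916
P(Urn I | marked) = 0.00975/0.05267 ≈ 0.1851
P(Urn V | marked) = 0.02756/0.05267 ≈ 0.5233

Urn III 0.2916, Urn I 0.1851, Urn V 0.5233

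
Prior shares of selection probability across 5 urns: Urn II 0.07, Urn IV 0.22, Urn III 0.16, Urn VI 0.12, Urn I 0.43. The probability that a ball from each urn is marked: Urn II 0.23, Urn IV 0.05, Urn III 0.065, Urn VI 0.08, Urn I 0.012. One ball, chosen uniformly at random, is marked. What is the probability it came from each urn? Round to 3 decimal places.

Urn II 0.308, Urn IV 0.210, Urn III 0.199, Urn VI 0.184, Urn I 0.099

Unnormalized posteriors (prior × likelihood):
  Urn II: 0.07 × 0.23 = 0.0161
  Urn IV: 0.22 × 0.05 = 0.011
  Urn III: 0.16 × 0.065 = 0.0104
  Urn VI: 0.12 × 0.08 = 0.0096
  Urn I: 0.43 × 0.012 = 0.00516
Normalizing constant = 0.05226.
P(Urn II | marked) = 0.0161/0.05226 ≈ 0.308
P(Urn IV | marked) = 0.011/0.05226 ≈ 0.210
P(Urn III | marked) = 0.0104/0.05226 ≈ 0.199
P(Urn VI | marked) = 0.0096/0.05226 ≈ 0.184
P(Urn I | marked) = 0.00516/0.05226 ≈ 0.099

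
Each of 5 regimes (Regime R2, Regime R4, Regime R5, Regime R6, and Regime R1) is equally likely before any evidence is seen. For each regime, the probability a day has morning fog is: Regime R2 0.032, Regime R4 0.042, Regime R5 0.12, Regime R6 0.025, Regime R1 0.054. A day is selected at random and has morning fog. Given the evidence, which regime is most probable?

Regime R5

Since the prior is uniform, the posterior is proportional to the likelihood:
  Regime R2: 0.032
  Regime R4: 0.042
  Regime R5: 0.12
  Regime R6: 0.025
  Regime R1: 0.054
Sum = 0.273.
Largest term belongs to Regime R5, so Regime R5 is most probable.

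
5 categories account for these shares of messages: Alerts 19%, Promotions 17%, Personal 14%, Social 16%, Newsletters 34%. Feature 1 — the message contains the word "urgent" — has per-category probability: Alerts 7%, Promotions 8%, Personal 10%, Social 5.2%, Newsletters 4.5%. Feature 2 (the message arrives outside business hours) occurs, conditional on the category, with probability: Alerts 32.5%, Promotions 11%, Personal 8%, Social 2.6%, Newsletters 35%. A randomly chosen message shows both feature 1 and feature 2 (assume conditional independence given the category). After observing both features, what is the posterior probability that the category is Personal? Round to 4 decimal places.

0.0895

By Bayes' rule, posterior ∝ prior × likelihood:
  Alerts: 0.19 × 0.07 × 0.325 = 0.0043225
  Promotions: 0.17 × 0.08 × 0.11 = 0.001496
  Personal: 0.14 × 0.1 × 0.08 = 0.00112
  Social: 0.16 × 0.052 × 0.026 = 0.00021632
  Newsletters: 0.34 × 0.045 × 0.35 = 0.005355
Total = 0.01250982.
P(Personal | evidence) = 0.00112 / 0.01250982 ≈ 0.0895.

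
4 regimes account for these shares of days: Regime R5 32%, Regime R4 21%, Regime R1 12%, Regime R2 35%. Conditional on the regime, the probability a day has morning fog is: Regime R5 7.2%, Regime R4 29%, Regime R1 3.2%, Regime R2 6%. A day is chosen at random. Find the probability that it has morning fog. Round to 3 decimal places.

0.109

By Bayes' rule, posterior ∝ prior × likelihood:
  Regime R5: 0.32 × 0.072 = 0.02304
  Regime R4: 0.21 × 0.29 = 0.0609
  Regime R1: 0.12 × 0.032 = 0.00384
  Regime R2: 0.35 × 0.06 = 0.021
P(fog) = 0.02304 + 0.0609 + 0.00384 + 0.021 = 0.10878 → 0.109.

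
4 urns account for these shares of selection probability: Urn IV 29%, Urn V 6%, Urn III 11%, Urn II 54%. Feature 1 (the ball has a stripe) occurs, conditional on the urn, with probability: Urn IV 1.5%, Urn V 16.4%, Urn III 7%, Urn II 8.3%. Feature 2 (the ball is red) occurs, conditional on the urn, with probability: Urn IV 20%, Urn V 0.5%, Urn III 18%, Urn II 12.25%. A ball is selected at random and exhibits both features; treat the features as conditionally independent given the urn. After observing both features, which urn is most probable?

Unnormalized posteriors (prior × likelihood):
  Urn IV: 0.29 × 0.015 × 0.2 = 0.00087
  Urn V: 0.06 × 0.164 × 0.005 = 0.0000492
  Urn III: 0.11 × 0.07 × 0.18 = 0.001386
  Urn II: 0.54 × 0.083 × 0.1225 = 0.00549045
Sum = 0.00779565.
Largest term belongs to Urn II, so Urn II is most probable.

Urn II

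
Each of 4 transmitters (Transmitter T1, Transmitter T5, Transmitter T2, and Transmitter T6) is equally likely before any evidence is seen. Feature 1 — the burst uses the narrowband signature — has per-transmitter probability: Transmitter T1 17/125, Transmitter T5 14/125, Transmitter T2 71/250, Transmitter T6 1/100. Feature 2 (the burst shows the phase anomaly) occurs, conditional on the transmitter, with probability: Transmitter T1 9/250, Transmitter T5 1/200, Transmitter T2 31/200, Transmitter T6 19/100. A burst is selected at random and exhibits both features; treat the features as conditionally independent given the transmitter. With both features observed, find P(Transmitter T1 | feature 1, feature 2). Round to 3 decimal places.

Since the prior is uniform, the posterior is proportional to the likelihood:
  Transmitter T1: 0.136 × 0.036 = 0.004896
  Transmitter T5: 0.112 × 0.005 = 0.00056
  Transmitter T2: 0.284 × 0.155 = 0.04402
  Transmitter T6: 0.01 × 0.19 = 0.0019
Normalizing constant = 0.051376.
P(Transmitter T1 | evidence) = 0.004896 / 0.051376 ≈ 0.095.

0.095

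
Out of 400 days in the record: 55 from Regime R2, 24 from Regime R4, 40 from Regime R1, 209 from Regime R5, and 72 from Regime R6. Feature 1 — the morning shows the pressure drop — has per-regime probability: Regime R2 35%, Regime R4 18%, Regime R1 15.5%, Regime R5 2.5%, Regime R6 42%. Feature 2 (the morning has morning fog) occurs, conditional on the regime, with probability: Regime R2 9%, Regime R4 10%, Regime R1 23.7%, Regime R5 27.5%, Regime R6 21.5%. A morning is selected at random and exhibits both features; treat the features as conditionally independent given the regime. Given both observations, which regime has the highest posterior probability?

Prior × likelihood for each hypothesis:
  Regime R2: 0.1375 × 0.35 × 0.09 = 0.00433125
  Regime R4: 0.06 × 0.18 × 0.1 = 0.00108
  Regime R1: 0.1 × 0.155 × 0.237 = 0.0036735
  Regime R5: 0.5225 × 0.025 × 0.275 = 0.0035921875
  Regime R6: 0.18 × 0.42 × 0.215 = 0.016254
Sum = 0.0289309375.
Largest term belongs to Regime R6, so Regime R6 is most probable.

Regime R6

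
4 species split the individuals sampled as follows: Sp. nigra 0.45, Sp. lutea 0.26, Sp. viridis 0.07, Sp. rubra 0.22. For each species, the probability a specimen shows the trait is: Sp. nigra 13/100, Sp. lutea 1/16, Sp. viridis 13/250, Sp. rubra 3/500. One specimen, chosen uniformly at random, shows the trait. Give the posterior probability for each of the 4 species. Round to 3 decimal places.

Compute prior × likelihood for every hypothesis:
  Sp. nigra: 0.45 × 0.13 = 0.0585
  Sp. lutea: 0.26 × 0.0625 = 0.01625
  Sp. viridis: 0.07 × 0.052 = 0.00364
  Sp. rubra: 0.22 × 0.006 = 0.00132
Sum = 0.07971.
P(Sp. nigra | trait) = 0.0585/0.07971 ≈ 0.734
P(Sp. lutea | trait) = 0.01625/0.07971 ≈ 0.204
P(Sp. viridis | trait) = 0.00364/0.07971 ≈ 0.046
P(Sp. rubra | trait) = 0.00132/0.07971 ≈ 0.017

Sp. nigra 0.734, Sp. lutea 0.204, Sp. viridis 0.046, Sp. rubra 0.017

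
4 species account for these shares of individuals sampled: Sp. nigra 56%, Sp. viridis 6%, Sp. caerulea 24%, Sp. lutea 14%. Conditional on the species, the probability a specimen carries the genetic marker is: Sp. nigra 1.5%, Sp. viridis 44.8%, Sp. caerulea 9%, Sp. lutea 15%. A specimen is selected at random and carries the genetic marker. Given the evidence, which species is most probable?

Sp. viridis

By Bayes' rule, posterior ∝ prior × likelihood:
  Sp. nigra: 0.56 × 0.015 = 0.0084
  Sp. viridis: 0.06 × 0.448 = 0.02688
  Sp. caerulea: 0.24 × 0.09 = 0.0216
  Sp. lutea: 0.14 × 0.15 = 0.021
Total = 0.07788.
Largest term belongs to Sp. viridis, so Sp. viridis is most probable.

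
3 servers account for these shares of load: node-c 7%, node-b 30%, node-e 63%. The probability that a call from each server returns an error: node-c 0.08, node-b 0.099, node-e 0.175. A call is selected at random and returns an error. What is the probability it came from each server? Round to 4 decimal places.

node-c 0.0385, node-b 0.2041, node-e 0.7575

Unnormalized posteriors (prior × likelihood):
  node-c: 0.07 × 0.08 = 0.0056
  node-b: 0.3 × 0.099 = 0.0297
  node-e: 0.63 × 0.175 = 0.11025
Total = 0.14555.
P(node-c | error) = 0.0056/0.14555 ≈ 0.0385
P(node-b | error) = 0.0297/0.14555 ≈ 0.2041
P(node-e | error) = 0.11025/0.14555 ≈ 0.7575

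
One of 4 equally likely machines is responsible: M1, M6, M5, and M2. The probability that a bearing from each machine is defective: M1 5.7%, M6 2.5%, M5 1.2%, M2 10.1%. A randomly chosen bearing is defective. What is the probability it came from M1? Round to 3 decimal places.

0.292

Since the prior is uniform, the posterior is proportional to the likelihood:
  M1: 0.057
  M6: 0.025
  M5: 0.012
  M2: 0.101
Sum = 0.195.
P(M1 | evidence) = 0.057 / 0.195 ≈ 0.292.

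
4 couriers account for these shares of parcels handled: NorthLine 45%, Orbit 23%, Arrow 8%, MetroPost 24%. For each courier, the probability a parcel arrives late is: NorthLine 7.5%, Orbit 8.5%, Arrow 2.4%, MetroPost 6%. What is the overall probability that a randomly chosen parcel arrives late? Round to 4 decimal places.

0.0696

By Bayes' rule, posterior ∝ prior × likelihood:
  NorthLine: 0.45 × 0.075 = 0.03375
  Orbit: 0.23 × 0.085 = 0.01955
  Arrow: 0.08 × 0.024 = 0.00192
  MetroPost: 0.24 × 0.06 = 0.0144
P(late) = 0.03375 + 0.01955 + 0.00192 + 0.0144 = 0.06962 → 0.0696.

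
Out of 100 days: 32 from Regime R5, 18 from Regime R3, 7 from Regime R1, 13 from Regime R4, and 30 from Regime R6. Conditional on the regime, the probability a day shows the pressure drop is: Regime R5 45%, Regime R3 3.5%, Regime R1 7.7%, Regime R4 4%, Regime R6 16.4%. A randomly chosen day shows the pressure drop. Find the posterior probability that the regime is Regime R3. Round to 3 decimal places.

Compute prior × likelihood for every hypothesis:
  Regime R5: 0.32 × 0.45 = 0.144
  Regime R3: 0.18 × 0.035 = 0.0063
  Regime R1: 0.07 × 0.077 = 0.00539
  Regime R4: 0.13 × 0.04 = 0.0052
  Regime R6: 0.3 × 0.164 = 0.0492
Normalizing constant = 0.21009.
P(Regime R3 | evidence) = 0.0063 / 0.21009 ≈ 0.030.

0.030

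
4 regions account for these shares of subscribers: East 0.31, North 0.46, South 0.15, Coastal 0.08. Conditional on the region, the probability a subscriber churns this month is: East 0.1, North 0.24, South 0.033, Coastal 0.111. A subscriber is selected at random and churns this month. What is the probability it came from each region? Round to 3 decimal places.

Unnormalized posteriors (prior × likelihood):
  East: 0.31 × 0.1 = 0.031
  North: 0.46 × 0.24 = 0.1104
  South: 0.15 × 0.033 = 0.00495
  Coastal: 0.08 × 0.111 = 0.00888
Total = 0.15523.
P(East | churn) = 0.031/0.15523 ≈ 0.200
P(North | churn) = 0.1104/0.15523 ≈ 0.711
P(South | churn) = 0.00495/0.15523 ≈ 0.032
P(Coastal | churn) = 0.00888/0.15523 ≈ 0.057
(Check: 0.200+0.711+0.032+0.057 = 1.000.)

East 0.200, North 0.711, South 0.032, Coastal 0.057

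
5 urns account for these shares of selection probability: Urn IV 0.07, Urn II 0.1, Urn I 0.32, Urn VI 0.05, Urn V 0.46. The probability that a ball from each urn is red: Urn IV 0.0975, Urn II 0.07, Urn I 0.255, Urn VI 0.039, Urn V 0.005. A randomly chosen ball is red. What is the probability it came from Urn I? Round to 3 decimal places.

By Bayes' rule, posterior ∝ prior × likelihood:
  Urn IV: 0.07 × 0.0975 = 0.006825
  Urn II: 0.1 × 0.07 = 0.007
  Urn I: 0.32 × 0.255 = 0.0816
  Urn VI: 0.05 × 0.039 = 0.00195
  Urn V: 0.46 × 0.005 = 0.0023
Total = 0.099675.
P(Urn I | evidence) = 0.0816 / 0.099675 ≈ 0.819.

0.819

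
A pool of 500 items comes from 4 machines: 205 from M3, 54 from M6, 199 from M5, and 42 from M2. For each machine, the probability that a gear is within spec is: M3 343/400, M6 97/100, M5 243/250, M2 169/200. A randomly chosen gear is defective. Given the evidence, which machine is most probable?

Taking complements, P(defective | each) = M3 0.1425, M6 0.03, M5 0.028, M2 0.155.
Compute prior × likelihood for every hypothesis:
  M3: 0.41 × 0.1425 = 0.058425
  M6: 0.108 × 0.03 = 0.00324
  M5: 0.398 × 0.028 = 0.011144
  M2: 0.084 × 0.155 = 0.01302
Total = 0.085829.
Largest term belongs to M3, so M3 is most probable.

M3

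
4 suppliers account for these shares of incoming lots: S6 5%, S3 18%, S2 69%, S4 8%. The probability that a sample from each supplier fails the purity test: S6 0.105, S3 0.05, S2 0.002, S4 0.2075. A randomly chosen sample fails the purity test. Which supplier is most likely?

By Bayes' rule, posterior ∝ prior × likelihood:
  S6: 0.05 × 0.105 = 0.00525
  S3: 0.18 × 0.05 = 0.009
  S2: 0.69 × 0.002 = 0.00138
  S4: 0.08 × 0.2075 = 0.0166
Total = 0.03223.
Largest term belongs to S4, so S4 is most probable.

S4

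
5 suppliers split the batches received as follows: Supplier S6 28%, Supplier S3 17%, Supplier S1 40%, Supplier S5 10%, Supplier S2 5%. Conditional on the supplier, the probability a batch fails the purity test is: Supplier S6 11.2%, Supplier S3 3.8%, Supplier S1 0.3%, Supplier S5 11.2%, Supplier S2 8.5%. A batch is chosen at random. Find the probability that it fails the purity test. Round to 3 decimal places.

0.054

Compute prior × likelihood for every hypothesis:
  Supplier S6: 0.28 × 0.112 = 0.03136
  Supplier S3: 0.17 × 0.038 = 0.00646
  Supplier S1: 0.4 × 0.003 = 0.0012
  Supplier S5: 0.1 × 0.112 = 0.0112
  Supplier S2: 0.05 × 0.085 = 0.00425
P(off-spec) = 0.03136 + 0.00646 + 0.0012 + 0.0112 + 0.00425 = 0.05447 → 0.054.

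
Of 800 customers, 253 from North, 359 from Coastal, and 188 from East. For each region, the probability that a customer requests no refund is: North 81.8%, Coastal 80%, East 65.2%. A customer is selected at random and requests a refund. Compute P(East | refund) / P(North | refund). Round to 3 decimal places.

Taking complements, P(refund | each) = North 0.182, Coastal 0.2, East 0.348.
Unnormalized posteriors (prior × likelihood):
  North: 0.31625 × 0.182 = 0.0575575
  Coastal: 0.44875 × 0.2 = 0.08975
  East: 0.235 × 0.348 = 0.08178
Normalizing constant = 0.2290875.
The ratio is 0.08178 / 0.0575575 (the normalizer cancels) = 1.421.

1.421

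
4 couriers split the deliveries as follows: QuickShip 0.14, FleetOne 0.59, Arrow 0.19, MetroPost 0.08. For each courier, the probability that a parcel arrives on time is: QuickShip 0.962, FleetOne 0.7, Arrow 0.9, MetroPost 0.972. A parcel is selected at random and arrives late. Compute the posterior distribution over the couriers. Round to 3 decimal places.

Taking complements, P(late | each) = QuickShip 0.038, FleetOne 0.3, Arrow 0.1, MetroPost 0.028.
By Bayes' rule, posterior ∝ prior × likelihood:
  QuickShip: 0.14 × 0.038 = 0.00532
  FleetOne: 0.59 × 0.3 = 0.177
  Arrow: 0.19 × 0.1 = 0.019
  MetroPost: 0.08 × 0.028 = 0.00224
Total = 0.20356.
P(QuickShip | late) = 0.00532/0.20356 ≈ 0.026
P(FleetOne | late) = 0.177/0.20356 ≈ 0.870
P(Arrow | late) = 0.019/0.20356 ≈ 0.093
P(MetroPost | late) = 0.00224/0.20356 ≈ 0.011

QuickShip 0.026, FleetOne 0.870, Arrow 0.093, MetroPost 0.011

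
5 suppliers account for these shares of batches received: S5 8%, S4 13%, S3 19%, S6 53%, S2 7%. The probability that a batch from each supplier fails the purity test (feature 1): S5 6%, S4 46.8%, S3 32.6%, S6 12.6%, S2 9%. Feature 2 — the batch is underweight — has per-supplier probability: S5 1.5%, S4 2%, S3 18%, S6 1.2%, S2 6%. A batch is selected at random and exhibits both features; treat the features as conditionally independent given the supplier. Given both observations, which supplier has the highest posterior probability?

S3

By Bayes' rule, posterior ∝ prior × likelihood:
  S5: 0.08 × 0.06 × 0.015 = 0.000072
  S4: 0.13 × 0.468 × 0.02 = 0.0012168
  S3: 0.19 × 0.326 × 0.18 = 0.0111492
  S6: 0.53 × 0.126 × 0.012 = 0.00080136
  S2: 0.07 × 0.09 × 0.06 = 0.000378
Sum = 0.01361736.
Largest term belongs to S3, so S3 is most probable.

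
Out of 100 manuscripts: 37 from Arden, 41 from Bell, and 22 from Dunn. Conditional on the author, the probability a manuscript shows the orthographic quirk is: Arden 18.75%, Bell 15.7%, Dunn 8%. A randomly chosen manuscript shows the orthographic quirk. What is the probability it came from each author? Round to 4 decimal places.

Unnormalized posteriors (prior × likelihood):
  Arden: 0.37 × 0.1875 = 0.069375
  Bell: 0.41 × 0.157 = 0.06437
  Dunn: 0.22 × 0.08 = 0.0176
Total = 0.151345.
P(Arden | quirk) = 0.069375/0.151345 ≈ 0.4584
P(Bell | quirk) = 0.06437/0.151345 ≈ 0.4253
P(Dunn | quirk) = 0.0176/0.151345 ≈ 0.1163
(Check: 0.4584+0.4253+0.1163 = 1.0000.)

Arden 0.4584, Bell 0.4253, Dunn 0.1163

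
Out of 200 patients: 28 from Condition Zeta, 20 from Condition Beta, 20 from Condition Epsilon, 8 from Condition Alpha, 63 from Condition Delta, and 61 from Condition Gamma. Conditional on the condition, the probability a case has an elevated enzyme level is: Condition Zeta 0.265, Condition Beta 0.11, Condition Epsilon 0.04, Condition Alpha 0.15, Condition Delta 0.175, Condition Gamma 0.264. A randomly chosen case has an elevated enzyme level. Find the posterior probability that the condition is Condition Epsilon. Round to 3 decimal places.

Compute prior × likelihood for every hypothesis:
  Condition Zeta: 0.14 × 0.265 = 0.0371
  Condition Beta: 0.1 × 0.11 = 0.011
  Condition Epsilon: 0.1 × 0.04 = 0.004
  Condition Alpha: 0.04 × 0.15 = 0.006
  Condition Delta: 0.315 × 0.175 = 0.055125
  Condition Gamma: 0.305 × 0.264 = 0.08052
Normalizing constant = 0.193745.
P(Condition Epsilon | evidence) = 0.004 / 0.193745 ≈ 0.021.

0.021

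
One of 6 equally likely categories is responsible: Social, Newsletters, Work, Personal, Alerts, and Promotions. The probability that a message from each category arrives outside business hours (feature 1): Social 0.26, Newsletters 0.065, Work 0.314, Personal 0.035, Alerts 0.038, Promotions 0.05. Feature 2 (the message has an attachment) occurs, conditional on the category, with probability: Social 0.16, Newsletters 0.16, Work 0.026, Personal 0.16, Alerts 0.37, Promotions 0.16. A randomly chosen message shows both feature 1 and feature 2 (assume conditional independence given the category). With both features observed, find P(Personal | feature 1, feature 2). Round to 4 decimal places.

Since the prior is uniform, the posterior is proportional to the likelihood:
  Social: 0.26 × 0.16 = 0.0416
  Newsletters: 0.065 × 0.16 = 0.0104
  Work: 0.314 × 0.026 = 0.008164
  Personal: 0.035 × 0.16 = 0.0056
  Alerts: 0.038 × 0.37 = 0.01406
  Promotions: 0.05 × 0.16 = 0.008
Total = 0.087824.
P(Personal | evidence) = 0.0056 / 0.087824 ≈ 0.0638.

0.0638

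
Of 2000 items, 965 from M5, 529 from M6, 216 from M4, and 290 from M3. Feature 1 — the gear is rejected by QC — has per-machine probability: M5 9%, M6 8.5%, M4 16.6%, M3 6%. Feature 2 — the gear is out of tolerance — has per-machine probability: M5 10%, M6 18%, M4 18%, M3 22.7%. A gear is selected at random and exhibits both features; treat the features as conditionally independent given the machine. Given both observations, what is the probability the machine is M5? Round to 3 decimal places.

Compute prior × likelihood for every hypothesis:
  M5: 0.4825 × 0.09 × 0.1 = 0.0043425
  M6: 0.2645 × 0.085 × 0.18 = 0.00404685
  M4: 0.108 × 0.166 × 0.18 = 0.00322704
  M3: 0.145 × 0.06 × 0.227 = 0.0019749
Sum = 0.01359129.
P(M5 | evidence) = 0.0043425 / 0.01359129 ≈ 0.320.

0.320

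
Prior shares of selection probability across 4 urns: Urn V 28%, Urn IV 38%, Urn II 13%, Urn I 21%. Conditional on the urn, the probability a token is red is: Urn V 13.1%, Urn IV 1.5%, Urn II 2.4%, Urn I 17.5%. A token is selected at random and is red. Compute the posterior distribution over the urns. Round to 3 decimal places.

Unnormalized posteriors (prior × likelihood):
  Urn V: 0.28 × 0.131 = 0.03668
  Urn IV: 0.38 × 0.015 = 0.0057
  Urn II: 0.13 × 0.024 = 0.00312
  Urn I: 0.21 × 0.175 = 0.03675
Sum = 0.08225.
P(Urn V | red) = 0.03668/0.08225 ≈ 0.446
P(Urn IV | red) = 0.0057/0.08225 ≈ 0.069
P(Urn II | red) = 0.00312/0.08225 ≈ 0.038
P(Urn I | red) = 0.03675/0.08225 ≈ 0.447

Urn V 0.446, Urn IV 0.069, Urn II 0.038, Urn I 0.447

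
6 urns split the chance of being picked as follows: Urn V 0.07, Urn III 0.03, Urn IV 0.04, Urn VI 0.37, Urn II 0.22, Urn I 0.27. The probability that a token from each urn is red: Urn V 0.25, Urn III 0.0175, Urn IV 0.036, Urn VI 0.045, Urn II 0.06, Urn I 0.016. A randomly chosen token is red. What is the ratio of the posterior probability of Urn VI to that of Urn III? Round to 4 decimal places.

Unnormalized posteriors (prior × likelihood):
  Urn V: 0.07 × 0.25 = 0.0175
  Urn III: 0.03 × 0.0175 = 0.000525
  Urn IV: 0.04 × 0.036 = 0.00144
  Urn VI: 0.37 × 0.045 = 0.01665
  Urn II: 0.22 × 0.06 = 0.0132
  Urn I: 0.27 × 0.016 = 0.00432
Sum = 0.053635.
The ratio is 0.01665 / 0.000525 (the normalizer cancels) = 31.7143.

31.7143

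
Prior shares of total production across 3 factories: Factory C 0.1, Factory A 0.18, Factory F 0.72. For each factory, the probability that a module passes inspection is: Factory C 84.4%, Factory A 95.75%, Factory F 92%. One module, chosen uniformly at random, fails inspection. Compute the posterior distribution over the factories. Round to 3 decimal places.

Factory C 0.193, Factory A 0.095, Factory F 0.712

Taking complements, P(nonconforming | each) = Factory C 0.156, Factory A 0.0425, Factory F 0.08.
By Bayes' rule, posterior ∝ prior × likelihood:
  Factory C: 0.1 × 0.156 = 0.0156
  Factory A: 0.18 × 0.0425 = 0.00765
  Factory F: 0.72 × 0.08 = 0.0576
Total = 0.08085.
P(Factory C | nonconforming) = 0.0156/0.08085 ≈ 0.193
P(Factory A | nonconforming) = 0.00765/0.08085 ≈ 0.095
P(Factory F | nonconforming) = 0.0576/0.08085 ≈ 0.712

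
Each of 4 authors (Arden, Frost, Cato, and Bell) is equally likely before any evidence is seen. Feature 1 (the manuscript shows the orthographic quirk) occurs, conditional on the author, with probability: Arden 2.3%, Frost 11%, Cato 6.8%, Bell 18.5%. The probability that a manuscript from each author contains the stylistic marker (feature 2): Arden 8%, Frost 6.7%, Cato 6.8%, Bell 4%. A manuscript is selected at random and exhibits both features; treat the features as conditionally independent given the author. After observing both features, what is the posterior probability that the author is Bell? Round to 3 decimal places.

0.348

Since the prior is uniform, the posterior is proportional to the likelihood:
  Arden: 0.023 × 0.08 = 0.00184
  Frost: 0.11 × 0.067 = 0.00737
  Cato: 0.068 × 0.068 = 0.004624
  Bell: 0.185 × 0.04 = 0.0074
Normalizing constant = 0.021234.
P(Bell | evidence) = 0.0074 / 0.021234 ≈ 0.348.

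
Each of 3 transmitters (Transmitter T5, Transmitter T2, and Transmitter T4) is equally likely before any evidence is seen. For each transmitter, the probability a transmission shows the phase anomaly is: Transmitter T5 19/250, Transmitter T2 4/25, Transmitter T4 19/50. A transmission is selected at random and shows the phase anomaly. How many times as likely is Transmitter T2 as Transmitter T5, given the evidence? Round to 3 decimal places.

Since the prior is uniform, the posterior is proportional to the likelihood:
  Transmitter T5: 0.076
  Transmitter T2: 0.16
  Transmitter T4: 0.38
Total = 0.616.
The ratio is 0.16 / 0.076 (the normalizer cancels) = 2.105.

2.105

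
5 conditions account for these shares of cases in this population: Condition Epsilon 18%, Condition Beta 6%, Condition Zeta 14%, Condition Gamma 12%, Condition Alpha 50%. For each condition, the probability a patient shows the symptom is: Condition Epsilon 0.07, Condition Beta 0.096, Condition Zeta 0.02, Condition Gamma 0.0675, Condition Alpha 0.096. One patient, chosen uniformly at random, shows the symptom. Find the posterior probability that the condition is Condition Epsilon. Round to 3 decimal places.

Prior × likelihood for each hypothesis:
  Condition Epsilon: 0.18 × 0.07 = 0.0126
  Condition Beta: 0.06 × 0.096 = 0.00576
  Condition Zeta: 0.14 × 0.02 = 0.0028
  Condition Gamma: 0.12 × 0.0675 = 0.0081
  Condition Alpha: 0.5 × 0.096 = 0.048
Normalizing constant = 0.07726.
P(Condition Epsilon | evidence) = 0.0126 / 0.07726 ≈ 0.163.

0.163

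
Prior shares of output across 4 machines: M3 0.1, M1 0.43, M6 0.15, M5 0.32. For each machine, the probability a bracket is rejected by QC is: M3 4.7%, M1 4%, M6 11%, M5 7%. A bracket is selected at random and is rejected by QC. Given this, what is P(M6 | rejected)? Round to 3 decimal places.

Compute prior × likelihood for every hypothesis:
  M3: 0.1 × 0.047 = 0.0047
  M1: 0.43 × 0.04 = 0.0172
  M6: 0.15 × 0.11 = 0.0165
  M5: 0.32 × 0.07 = 0.0224
Total = 0.0608.
P(M6 | evidence) = 0.0165 / 0.0608 ≈ 0.271.

0.271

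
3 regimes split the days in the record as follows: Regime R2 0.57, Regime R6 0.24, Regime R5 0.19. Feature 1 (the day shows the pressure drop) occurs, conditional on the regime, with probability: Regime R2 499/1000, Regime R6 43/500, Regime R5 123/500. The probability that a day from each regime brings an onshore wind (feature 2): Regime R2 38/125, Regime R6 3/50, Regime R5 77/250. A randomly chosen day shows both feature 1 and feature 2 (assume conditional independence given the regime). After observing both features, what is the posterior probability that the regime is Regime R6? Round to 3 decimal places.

Prior × likelihood for each hypothesis:
  Regime R2: 0.57 × 0.499 × 0.304 = 0.08646672
  Regime R6: 0.24 × 0.086 × 0.06 = 0.0012384
  Regime R5: 0.19 × 0.246 × 0.308 = 0.01439592
Sum = 0.10210104.
P(Regime R6 | evidence) = 0.0012384 / 0.10210104 ≈ 0.012.

0.012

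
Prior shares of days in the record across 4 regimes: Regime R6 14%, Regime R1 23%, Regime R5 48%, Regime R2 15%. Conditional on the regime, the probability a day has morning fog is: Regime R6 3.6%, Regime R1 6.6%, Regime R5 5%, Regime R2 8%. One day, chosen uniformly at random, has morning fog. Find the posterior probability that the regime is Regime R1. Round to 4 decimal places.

0.2700

Unnormalized posteriors (prior × likelihood):
  Regime R6: 0.14 × 0.036 = 0.00504
  Regime R1: 0.23 × 0.066 = 0.01518
  Regime R5: 0.48 × 0.05 = 0.024
  Regime R2: 0.15 × 0.08 = 0.012
Sum = 0.05622.
P(Regime R1 | evidence) = 0.01518 / 0.05622 ≈ 0.2700.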